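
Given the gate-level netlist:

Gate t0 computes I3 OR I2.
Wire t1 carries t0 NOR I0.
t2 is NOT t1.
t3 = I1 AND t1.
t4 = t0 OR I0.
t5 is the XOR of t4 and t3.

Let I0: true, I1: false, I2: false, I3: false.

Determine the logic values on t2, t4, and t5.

t2 = true, t4 = true, t5 = true

t0 = I3 OR I2 = false OR false = false
t1 = t0 NOR I0 = false NOR true = false
t2 = NOT t1 = NOT false = true
t3 = I1 AND t1 = false AND false = false
t4 = t0 OR I0 = false OR true = true
t5 = t4 XOR t3 = true XOR false = true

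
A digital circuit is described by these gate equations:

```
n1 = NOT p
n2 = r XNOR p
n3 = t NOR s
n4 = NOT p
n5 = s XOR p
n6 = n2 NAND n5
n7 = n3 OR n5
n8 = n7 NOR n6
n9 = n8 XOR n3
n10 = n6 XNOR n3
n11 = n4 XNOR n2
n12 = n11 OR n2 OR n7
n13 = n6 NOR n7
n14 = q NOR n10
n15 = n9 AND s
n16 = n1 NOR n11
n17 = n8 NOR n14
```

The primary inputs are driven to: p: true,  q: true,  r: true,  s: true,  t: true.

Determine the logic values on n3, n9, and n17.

n3 = false  n9 = false  n17 = true

n2 = r XNOR p = true XNOR true = true
n3 = t NOR s = true NOR true = false
n5 = s XOR p = true XOR true = false
n6 = n2 NAND n5 = true NAND false = true
n7 = n3 OR n5 = false OR false = false
n8 = n7 NOR n6 = false NOR true = false
n9 = n8 XOR n3 = false XOR false = false
n10 = n6 XNOR n3 = true XNOR false = false
n14 = q NOR n10 = true NOR false = false
n17 = n8 NOR n14 = false NOR false = true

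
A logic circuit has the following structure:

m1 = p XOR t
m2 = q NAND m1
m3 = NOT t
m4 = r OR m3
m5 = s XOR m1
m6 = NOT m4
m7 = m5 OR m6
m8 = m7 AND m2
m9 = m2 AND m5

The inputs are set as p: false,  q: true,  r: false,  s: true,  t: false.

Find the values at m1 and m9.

m1 = p XOR t = false XOR false = false
m2 = q NAND m1 = true NAND false = true
m5 = s XOR m1 = true XOR false = true
m9 = m2 AND m5 = true AND true = true

m1 = false, m9 = true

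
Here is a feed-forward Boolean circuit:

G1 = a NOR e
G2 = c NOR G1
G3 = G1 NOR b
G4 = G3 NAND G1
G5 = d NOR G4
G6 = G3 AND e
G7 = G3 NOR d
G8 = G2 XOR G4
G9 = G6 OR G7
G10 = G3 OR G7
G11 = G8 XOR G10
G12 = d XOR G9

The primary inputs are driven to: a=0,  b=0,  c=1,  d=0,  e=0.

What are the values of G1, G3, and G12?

G1 = 1  G3 = 0  G12 = 1

G1 = a NOR e = 0 NOR 0 = 1
G3 = G1 NOR b = 1 NOR 0 = 0
G6 = G3 AND e = 0 AND 0 = 0
G7 = G3 NOR d = 0 NOR 0 = 1
G9 = G6 OR G7 = 0 OR 1 = 1
G12 = d XOR G9 = 0 XOR 1 = 1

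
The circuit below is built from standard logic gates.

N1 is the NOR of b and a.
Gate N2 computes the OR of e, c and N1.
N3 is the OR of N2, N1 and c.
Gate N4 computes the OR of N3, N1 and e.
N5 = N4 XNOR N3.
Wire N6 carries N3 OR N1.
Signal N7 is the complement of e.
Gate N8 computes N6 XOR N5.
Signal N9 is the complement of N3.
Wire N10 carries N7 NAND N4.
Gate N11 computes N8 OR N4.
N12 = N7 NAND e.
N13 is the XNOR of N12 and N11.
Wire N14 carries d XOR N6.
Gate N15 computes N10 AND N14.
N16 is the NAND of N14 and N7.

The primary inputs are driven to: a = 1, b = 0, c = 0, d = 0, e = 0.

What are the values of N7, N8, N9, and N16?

N1 = b NOR a = 0 NOR 1 = 0
N2 = e OR c OR N1 = 0 OR 0 OR 0 = 0
N3 = N2 OR N1 OR c = 0 OR 0 OR 0 = 0
N4 = N3 OR N1 OR e = 0 OR 0 OR 0 = 0
N5 = N4 XNOR N3 = 0 XNOR 0 = 1
N6 = N3 OR N1 = 0 OR 0 = 0
N7 = NOT e = NOT 0 = 1
N8 = N6 XOR N5 = 0 XOR 1 = 1
N9 = NOT N3 = NOT 0 = 1
N14 = d XOR N6 = 0 XOR 0 = 0
N16 = N14 NAND N7 = 0 NAND 1 = 1

N7 = 1; N8 = 1; N9 = 1; N16 = 1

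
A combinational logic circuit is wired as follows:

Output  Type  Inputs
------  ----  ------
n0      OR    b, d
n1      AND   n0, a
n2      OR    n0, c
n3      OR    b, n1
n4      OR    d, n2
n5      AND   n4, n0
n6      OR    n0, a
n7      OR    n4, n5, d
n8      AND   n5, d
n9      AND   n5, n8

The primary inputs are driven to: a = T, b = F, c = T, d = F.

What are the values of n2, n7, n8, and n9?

n2 = T; n7 = T; n8 = F; n9 = F

n0 = b OR d = F OR F = F
n2 = n0 OR c = F OR T = T
n4 = d OR n2 = F OR T = T
n5 = n4 AND n0 = T AND F = F
n7 = n4 OR n5 OR d = T OR F OR F = T
n8 = n5 AND d = F AND F = F
n9 = n5 AND n8 = F AND F = F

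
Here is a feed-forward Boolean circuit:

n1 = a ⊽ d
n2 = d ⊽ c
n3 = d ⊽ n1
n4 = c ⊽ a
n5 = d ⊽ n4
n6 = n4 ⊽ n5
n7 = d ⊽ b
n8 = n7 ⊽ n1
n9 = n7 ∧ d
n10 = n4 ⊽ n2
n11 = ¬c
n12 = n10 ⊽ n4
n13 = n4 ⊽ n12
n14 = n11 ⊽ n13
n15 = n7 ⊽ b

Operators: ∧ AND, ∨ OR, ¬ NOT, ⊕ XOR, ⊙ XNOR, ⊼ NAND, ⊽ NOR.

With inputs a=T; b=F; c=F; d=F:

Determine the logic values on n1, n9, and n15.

n1 = F  n9 = F  n15 = F

n1 = a NOR d = T NOR F = F
n7 = d NOR b = F NOR F = T
n9 = n7 AND d = T AND F = F
n15 = n7 NOR b = T NOR F = F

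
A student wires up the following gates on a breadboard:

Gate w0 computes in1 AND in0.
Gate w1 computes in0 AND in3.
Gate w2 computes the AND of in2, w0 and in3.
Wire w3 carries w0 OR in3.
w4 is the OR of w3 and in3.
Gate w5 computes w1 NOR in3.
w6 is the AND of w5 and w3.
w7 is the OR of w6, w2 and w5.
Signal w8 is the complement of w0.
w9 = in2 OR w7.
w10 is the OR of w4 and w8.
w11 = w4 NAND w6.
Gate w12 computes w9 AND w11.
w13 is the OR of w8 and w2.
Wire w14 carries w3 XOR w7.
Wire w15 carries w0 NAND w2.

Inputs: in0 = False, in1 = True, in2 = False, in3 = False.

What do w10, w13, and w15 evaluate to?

w10 = True, w13 = True, w15 = True

w0 = in1 AND in0 = True AND False = False
w2 = in2 AND w0 AND in3 = False AND False AND False = False
w3 = w0 OR in3 = False OR False = False
w4 = w3 OR in3 = False OR False = False
w8 = NOT w0 = NOT False = True
w10 = w4 OR w8 = False OR True = True
w13 = w8 OR w2 = True OR False = True
w15 = w0 NAND w2 = False NAND False = True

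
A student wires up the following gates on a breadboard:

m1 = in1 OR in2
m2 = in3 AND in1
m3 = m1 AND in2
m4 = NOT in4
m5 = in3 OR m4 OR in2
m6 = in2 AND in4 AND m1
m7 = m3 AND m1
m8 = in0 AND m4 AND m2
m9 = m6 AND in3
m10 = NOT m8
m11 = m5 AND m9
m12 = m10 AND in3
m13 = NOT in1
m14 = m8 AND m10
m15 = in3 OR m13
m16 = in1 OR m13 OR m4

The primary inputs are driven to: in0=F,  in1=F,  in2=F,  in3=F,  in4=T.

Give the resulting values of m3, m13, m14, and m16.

m1 = in1 OR in2 = F OR F = F
m2 = in3 AND in1 = F AND F = F
m3 = m1 AND in2 = F AND F = F
m4 = NOT in4 = NOT T = F
m8 = in0 AND m4 AND m2 = F AND F AND F = F
m10 = NOT m8 = NOT F = T
m13 = NOT in1 = NOT F = T
m14 = m8 AND m10 = F AND T = F
m16 = in1 OR m13 OR m4 = F OR T OR F = T

m3 = F, m13 = T, m14 = F, m16 = T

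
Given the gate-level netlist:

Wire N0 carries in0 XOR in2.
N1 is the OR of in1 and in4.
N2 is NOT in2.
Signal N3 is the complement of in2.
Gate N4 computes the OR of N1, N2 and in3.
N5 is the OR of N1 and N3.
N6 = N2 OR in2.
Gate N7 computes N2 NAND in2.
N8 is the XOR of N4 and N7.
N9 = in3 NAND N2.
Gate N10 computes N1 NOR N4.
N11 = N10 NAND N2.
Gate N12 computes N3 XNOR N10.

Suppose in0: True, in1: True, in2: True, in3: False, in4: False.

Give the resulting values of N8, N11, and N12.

N1 = in1 OR in4 = True OR False = True
N2 = NOT in2 = NOT True = False
N3 = NOT in2 = NOT True = False
N4 = N1 OR N2 OR in3 = True OR False OR False = True
N7 = N2 NAND in2 = False NAND True = True
N8 = N4 XOR N7 = True XOR True = False
N10 = N1 NOR N4 = True NOR True = False
N11 = N10 NAND N2 = False NAND False = True
N12 = N3 XNOR N10 = False XNOR False = True

N8 = False  N11 = True  N12 = True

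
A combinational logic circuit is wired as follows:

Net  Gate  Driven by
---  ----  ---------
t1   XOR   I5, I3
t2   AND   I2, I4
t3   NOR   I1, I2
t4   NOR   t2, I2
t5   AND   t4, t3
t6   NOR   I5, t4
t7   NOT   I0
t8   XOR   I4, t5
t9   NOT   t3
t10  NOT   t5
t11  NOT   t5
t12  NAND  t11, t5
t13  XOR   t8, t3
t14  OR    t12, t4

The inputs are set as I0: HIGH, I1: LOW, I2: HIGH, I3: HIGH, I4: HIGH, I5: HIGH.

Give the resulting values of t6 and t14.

t2 = I2 AND I4 = HIGH AND HIGH = HIGH
t3 = I1 NOR I2 = LOW NOR HIGH = LOW
t4 = t2 NOR I2 = HIGH NOR HIGH = LOW
t5 = t4 AND t3 = LOW AND LOW = LOW
t6 = I5 NOR t4 = HIGH NOR LOW = LOW
t11 = NOT t5 = NOT LOW = HIGH
t12 = t11 NAND t5 = HIGH NAND LOW = HIGH
t14 = t12 OR t4 = HIGH OR LOW = HIGH

t6 = LOW, t14 = HIGH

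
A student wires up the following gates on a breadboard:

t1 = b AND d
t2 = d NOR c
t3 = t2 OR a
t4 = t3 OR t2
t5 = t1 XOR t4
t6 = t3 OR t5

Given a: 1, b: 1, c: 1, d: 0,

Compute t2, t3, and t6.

t2 = 0  t3 = 1  t6 = 1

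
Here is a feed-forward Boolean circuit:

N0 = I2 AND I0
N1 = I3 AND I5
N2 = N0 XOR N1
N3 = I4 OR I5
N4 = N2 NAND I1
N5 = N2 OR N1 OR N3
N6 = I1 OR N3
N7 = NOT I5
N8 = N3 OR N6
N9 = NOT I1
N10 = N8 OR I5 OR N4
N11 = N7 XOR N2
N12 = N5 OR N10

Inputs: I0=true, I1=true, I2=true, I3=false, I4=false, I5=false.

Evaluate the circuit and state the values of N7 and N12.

N0 = I2 AND I0 = true AND true = true
N1 = I3 AND I5 = false AND false = false
N2 = N0 XOR N1 = true XOR false = true
N3 = I4 OR I5 = false OR false = false
N4 = N2 NAND I1 = true NAND true = false
N5 = N2 OR N1 OR N3 = true OR false OR false = true
N6 = I1 OR N3 = true OR false = true
N7 = NOT I5 = NOT false = true
N8 = N3 OR N6 = false OR true = true
N10 = N8 OR I5 OR N4 = true OR false OR false = true
N12 = N5 OR N10 = true OR true = true

N7 = true, N12 = true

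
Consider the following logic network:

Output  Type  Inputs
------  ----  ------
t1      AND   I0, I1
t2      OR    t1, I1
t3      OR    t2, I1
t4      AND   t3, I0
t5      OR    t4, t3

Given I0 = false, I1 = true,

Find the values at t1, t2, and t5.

t1 = false; t2 = true; t5 = true

t1 = I0 AND I1 = false AND true = false
t2 = t1 OR I1 = false OR true = true
t3 = t2 OR I1 = true OR true = true
t4 = t3 AND I0 = true AND false = false
t5 = t4 OR t3 = false OR true = true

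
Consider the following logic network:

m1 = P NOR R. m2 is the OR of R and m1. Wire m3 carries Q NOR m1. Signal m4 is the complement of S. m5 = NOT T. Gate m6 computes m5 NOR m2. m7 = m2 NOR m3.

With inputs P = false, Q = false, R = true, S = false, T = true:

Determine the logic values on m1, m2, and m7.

m1 = P NOR R = false NOR true = false
m2 = R OR m1 = true OR false = true
m3 = Q NOR m1 = false NOR false = true
m7 = m2 NOR m3 = true NOR true = false

m1 = false, m2 = true, m7 = false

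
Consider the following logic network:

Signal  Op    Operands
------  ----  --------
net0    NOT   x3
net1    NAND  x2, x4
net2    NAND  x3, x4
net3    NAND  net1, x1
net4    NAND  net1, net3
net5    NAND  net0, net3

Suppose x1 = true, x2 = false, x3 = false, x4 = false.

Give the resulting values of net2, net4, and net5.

net2 = true, net4 = true, net5 = true

net0 = NOT x3 = NOT false = true
net1 = x2 NAND x4 = false NAND false = true
net2 = x3 NAND x4 = false NAND false = true
net3 = net1 NAND x1 = true NAND true = false
net4 = net1 NAND net3 = true NAND false = true
net5 = net0 NAND net3 = true NAND false = true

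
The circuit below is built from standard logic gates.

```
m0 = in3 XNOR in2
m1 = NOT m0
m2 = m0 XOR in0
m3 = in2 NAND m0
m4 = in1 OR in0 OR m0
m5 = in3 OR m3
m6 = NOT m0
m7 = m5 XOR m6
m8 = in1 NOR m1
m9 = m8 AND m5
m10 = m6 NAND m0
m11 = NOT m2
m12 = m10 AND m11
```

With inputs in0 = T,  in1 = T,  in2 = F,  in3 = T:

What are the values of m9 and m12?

m0 = in3 XNOR in2 = T XNOR F = F
m1 = NOT m0 = NOT F = T
m2 = m0 XOR in0 = F XOR T = T
m3 = in2 NAND m0 = F NAND F = T
m5 = in3 OR m3 = T OR T = T
m6 = NOT m0 = NOT F = T
m8 = in1 NOR m1 = T NOR T = F
m9 = m8 AND m5 = F AND T = F
m10 = m6 NAND m0 = T NAND F = T
m11 = NOT m2 = NOT T = F
m12 = m10 AND m11 = T AND F = F

m9 = F; m12 = F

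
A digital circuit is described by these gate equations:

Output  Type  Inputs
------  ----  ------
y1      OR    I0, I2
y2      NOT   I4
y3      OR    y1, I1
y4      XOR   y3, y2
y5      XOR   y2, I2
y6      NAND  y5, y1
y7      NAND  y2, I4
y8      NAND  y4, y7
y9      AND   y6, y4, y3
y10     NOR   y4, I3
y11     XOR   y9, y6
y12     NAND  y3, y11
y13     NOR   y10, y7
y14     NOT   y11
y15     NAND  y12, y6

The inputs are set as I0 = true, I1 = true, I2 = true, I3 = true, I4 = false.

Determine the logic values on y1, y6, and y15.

y1 = I0 OR I2 = true OR true = true
y2 = NOT I4 = NOT false = true
y3 = y1 OR I1 = true OR true = true
y4 = y3 XOR y2 = true XOR true = false
y5 = y2 XOR I2 = true XOR true = false
y6 = y5 NAND y1 = false NAND true = true
y9 = y6 AND y4 AND y3 = true AND false AND true = false
y11 = y9 XOR y6 = false XOR true = true
y12 = y3 NAND y11 = true NAND true = false
y15 = y12 NAND y6 = false NAND true = true

y1 = true, y6 = true, y15 = true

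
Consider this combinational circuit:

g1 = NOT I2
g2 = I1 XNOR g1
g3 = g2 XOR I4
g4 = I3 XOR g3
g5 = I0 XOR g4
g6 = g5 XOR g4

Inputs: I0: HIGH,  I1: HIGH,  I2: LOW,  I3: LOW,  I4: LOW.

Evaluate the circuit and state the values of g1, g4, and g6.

g1 = HIGH  g4 = HIGH  g6 = HIGH

g1 = NOT I2 = NOT LOW = HIGH
g2 = I1 XNOR g1 = HIGH XNOR HIGH = HIGH
g3 = g2 XOR I4 = HIGH XOR LOW = HIGH
g4 = I3 XOR g3 = LOW XOR HIGH = HIGH
g5 = I0 XOR g4 = HIGH XOR HIGH = LOW
g6 = g5 XOR g4 = LOW XOR HIGH = HIGH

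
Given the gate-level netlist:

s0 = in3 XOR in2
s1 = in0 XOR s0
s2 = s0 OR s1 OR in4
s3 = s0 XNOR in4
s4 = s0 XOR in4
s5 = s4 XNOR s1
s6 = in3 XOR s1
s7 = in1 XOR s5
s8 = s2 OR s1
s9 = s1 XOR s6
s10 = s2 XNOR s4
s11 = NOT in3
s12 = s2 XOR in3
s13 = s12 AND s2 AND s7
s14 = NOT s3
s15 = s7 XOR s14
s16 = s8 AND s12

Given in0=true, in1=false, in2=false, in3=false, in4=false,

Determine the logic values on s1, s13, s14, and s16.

s0 = in3 XOR in2 = false XOR false = false
s1 = in0 XOR s0 = true XOR false = true
s2 = s0 OR s1 OR in4 = false OR true OR false = true
s3 = s0 XNOR in4 = false XNOR false = true
s4 = s0 XOR in4 = false XOR false = false
s5 = s4 XNOR s1 = false XNOR true = false
s7 = in1 XOR s5 = false XOR false = false
s8 = s2 OR s1 = true OR true = true
s12 = s2 XOR in3 = true XOR false = true
s13 = s12 AND s2 AND s7 = true AND true AND false = false
s14 = NOT s3 = NOT true = false
s16 = s8 AND s12 = true AND true = true

s1 = true  s13 = false  s14 = false  s16 = true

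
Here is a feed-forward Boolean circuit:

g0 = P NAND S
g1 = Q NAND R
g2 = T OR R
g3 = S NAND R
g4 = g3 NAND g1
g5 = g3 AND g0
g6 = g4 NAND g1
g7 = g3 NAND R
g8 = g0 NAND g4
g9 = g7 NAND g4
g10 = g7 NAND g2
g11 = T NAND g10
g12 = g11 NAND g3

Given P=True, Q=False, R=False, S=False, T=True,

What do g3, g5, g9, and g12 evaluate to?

g3 = True, g5 = True, g9 = True, g12 = False

g0 = P NAND S = True NAND False = True
g1 = Q NAND R = False NAND False = True
g2 = T OR R = True OR False = True
g3 = S NAND R = False NAND False = True
g4 = g3 NAND g1 = True NAND True = False
g5 = g3 AND g0 = True AND True = True
g7 = g3 NAND R = True NAND False = True
g9 = g7 NAND g4 = True NAND False = True
g10 = g7 NAND g2 = True NAND True = False
g11 = T NAND g10 = True NAND False = True
g12 = g11 NAND g3 = True NAND True = False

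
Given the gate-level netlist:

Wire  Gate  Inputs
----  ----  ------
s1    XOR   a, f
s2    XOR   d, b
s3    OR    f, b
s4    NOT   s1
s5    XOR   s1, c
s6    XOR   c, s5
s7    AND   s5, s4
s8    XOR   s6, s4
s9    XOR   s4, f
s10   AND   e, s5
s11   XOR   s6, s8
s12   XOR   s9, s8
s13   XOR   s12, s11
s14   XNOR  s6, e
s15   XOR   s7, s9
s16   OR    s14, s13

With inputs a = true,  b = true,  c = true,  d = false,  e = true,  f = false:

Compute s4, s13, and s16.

s1 = a XOR f = true XOR false = true
s4 = NOT s1 = NOT true = false
s5 = s1 XOR c = true XOR true = false
s6 = c XOR s5 = true XOR false = true
s8 = s6 XOR s4 = true XOR false = true
s9 = s4 XOR f = false XOR false = false
s11 = s6 XOR s8 = true XOR true = false
s12 = s9 XOR s8 = false XOR true = true
s13 = s12 XOR s11 = true XOR false = true
s14 = s6 XNOR e = true XNOR true = true
s16 = s14 OR s13 = true OR true = true

s4 = false, s13 = true, s16 = true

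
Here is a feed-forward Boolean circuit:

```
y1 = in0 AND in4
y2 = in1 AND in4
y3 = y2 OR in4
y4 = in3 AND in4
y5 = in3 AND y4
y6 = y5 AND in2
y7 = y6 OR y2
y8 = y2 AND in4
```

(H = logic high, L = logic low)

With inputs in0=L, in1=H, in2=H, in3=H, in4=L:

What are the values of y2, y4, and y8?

y2 = L  y4 = L  y8 = L

y2 = in1 AND in4 = H AND L = L
y4 = in3 AND in4 = H AND L = L
y8 = y2 AND in4 = L AND L = L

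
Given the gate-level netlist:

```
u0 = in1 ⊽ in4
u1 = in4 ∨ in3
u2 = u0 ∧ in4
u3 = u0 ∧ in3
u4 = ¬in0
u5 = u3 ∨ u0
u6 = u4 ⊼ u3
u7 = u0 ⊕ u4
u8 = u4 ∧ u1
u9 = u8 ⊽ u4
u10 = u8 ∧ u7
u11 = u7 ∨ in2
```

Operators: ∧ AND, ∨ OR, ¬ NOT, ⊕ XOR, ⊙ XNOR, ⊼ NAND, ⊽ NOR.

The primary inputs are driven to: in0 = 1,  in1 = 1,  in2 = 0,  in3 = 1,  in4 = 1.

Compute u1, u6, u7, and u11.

u0 = in1 NOR in4 = 1 NOR 1 = 0
u1 = in4 OR in3 = 1 OR 1 = 1
u3 = u0 AND in3 = 0 AND 1 = 0
u4 = NOT in0 = NOT 1 = 0
u6 = u4 NAND u3 = 0 NAND 0 = 1
u7 = u0 XOR u4 = 0 XOR 0 = 0
u11 = u7 OR in2 = 0 OR 0 = 0

u1 = 1  u6 = 1  u7 = 0  u11 = 0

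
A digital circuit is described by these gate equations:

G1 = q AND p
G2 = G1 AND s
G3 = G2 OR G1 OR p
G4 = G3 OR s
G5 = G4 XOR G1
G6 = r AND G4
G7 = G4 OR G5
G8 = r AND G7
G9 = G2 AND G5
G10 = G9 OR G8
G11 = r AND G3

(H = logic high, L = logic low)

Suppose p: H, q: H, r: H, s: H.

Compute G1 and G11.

G1 = H, G11 = H

G1 = q AND p = H AND H = H
G2 = G1 AND s = H AND H = H
G3 = G2 OR G1 OR p = H OR H OR H = H
G11 = r AND G3 = H AND H = H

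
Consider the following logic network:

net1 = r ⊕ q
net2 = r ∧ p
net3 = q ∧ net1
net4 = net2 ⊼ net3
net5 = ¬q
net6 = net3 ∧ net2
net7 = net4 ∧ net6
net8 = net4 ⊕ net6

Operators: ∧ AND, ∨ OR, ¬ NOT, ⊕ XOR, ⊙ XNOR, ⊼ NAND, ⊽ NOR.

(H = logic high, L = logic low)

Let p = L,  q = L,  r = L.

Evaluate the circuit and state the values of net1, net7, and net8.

net1 = r XOR q = L XOR L = L
net2 = r AND p = L AND L = L
net3 = q AND net1 = L AND L = L
net4 = net2 NAND net3 = L NAND L = H
net6 = net3 AND net2 = L AND L = L
net7 = net4 AND net6 = H AND L = L
net8 = net4 XOR net6 = H XOR L = H

net1 = L  net7 = L  net8 = H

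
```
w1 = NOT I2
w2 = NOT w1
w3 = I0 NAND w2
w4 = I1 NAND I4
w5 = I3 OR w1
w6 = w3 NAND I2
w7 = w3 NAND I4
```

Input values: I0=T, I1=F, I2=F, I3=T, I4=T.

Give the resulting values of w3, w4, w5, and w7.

w3 = T; w4 = T; w5 = T; w7 = F

w1 = NOT I2 = NOT F = T
w2 = NOT w1 = NOT T = F
w3 = I0 NAND w2 = T NAND F = T
w4 = I1 NAND I4 = F NAND T = T
w5 = I3 OR w1 = T OR T = T
w7 = w3 NAND I4 = T NAND T = F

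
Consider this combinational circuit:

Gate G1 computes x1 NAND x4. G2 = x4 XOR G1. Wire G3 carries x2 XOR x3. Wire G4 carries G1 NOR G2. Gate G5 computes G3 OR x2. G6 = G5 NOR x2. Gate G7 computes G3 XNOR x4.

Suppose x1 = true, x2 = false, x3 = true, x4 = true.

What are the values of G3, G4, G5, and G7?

G3 = true, G4 = false, G5 = true, G7 = true

G1 = x1 NAND x4 = true NAND true = false
G2 = x4 XOR G1 = true XOR false = true
G3 = x2 XOR x3 = false XOR true = true
G4 = G1 NOR G2 = false NOR true = false
G5 = G3 OR x2 = true OR false = true
G7 = G3 XNOR x4 = true XNOR true = true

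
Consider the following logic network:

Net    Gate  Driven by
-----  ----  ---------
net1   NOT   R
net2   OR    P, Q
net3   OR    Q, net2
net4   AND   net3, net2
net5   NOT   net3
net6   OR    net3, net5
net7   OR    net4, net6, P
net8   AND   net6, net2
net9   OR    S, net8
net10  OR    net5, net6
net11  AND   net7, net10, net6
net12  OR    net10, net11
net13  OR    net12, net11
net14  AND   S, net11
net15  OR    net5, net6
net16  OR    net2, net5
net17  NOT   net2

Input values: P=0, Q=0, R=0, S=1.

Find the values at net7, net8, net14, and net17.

net7 = 1, net8 = 0, net14 = 1, net17 = 1

net2 = P OR Q = 0 OR 0 = 0
net3 = Q OR net2 = 0 OR 0 = 0
net4 = net3 AND net2 = 0 AND 0 = 0
net5 = NOT net3 = NOT 0 = 1
net6 = net3 OR net5 = 0 OR 1 = 1
net7 = net4 OR net6 OR P = 0 OR 1 OR 0 = 1
net8 = net6 AND net2 = 1 AND 0 = 0
net10 = net5 OR net6 = 1 OR 1 = 1
net11 = net7 AND net10 AND net6 = 1 AND 1 AND 1 = 1
net14 = S AND net11 = 1 AND 1 = 1
net17 = NOT net2 = NOT 0 = 1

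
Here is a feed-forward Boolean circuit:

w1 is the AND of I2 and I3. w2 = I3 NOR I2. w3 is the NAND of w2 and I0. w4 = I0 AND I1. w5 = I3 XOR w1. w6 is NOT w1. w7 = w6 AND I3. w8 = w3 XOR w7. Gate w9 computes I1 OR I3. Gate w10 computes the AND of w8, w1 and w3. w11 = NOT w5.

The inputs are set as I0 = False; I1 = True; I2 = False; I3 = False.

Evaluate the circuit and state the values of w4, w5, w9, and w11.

w4 = False; w5 = False; w9 = True; w11 = True

w1 = I2 AND I3 = False AND False = False
w4 = I0 AND I1 = False AND True = False
w5 = I3 XOR w1 = False XOR False = False
w9 = I1 OR I3 = True OR False = True
w11 = NOT w5 = NOT False = True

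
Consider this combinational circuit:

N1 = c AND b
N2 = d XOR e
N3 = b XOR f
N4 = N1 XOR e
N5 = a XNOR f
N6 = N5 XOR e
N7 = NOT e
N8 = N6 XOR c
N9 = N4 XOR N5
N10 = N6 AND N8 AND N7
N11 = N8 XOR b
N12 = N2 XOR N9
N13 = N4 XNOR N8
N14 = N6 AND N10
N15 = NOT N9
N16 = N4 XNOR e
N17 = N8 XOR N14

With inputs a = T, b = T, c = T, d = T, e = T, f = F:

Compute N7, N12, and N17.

N1 = c AND b = T AND T = T
N2 = d XOR e = T XOR T = F
N4 = N1 XOR e = T XOR T = F
N5 = a XNOR f = T XNOR F = F
N6 = N5 XOR e = F XOR T = T
N7 = NOT e = NOT T = F
N8 = N6 XOR c = T XOR T = F
N9 = N4 XOR N5 = F XOR F = F
N10 = N6 AND N8 AND N7 = T AND F AND F = F
N12 = N2 XOR N9 = F XOR F = F
N14 = N6 AND N10 = T AND F = F
N17 = N8 XOR N14 = F XOR F = F

N7 = F  N12 = F  N17 = F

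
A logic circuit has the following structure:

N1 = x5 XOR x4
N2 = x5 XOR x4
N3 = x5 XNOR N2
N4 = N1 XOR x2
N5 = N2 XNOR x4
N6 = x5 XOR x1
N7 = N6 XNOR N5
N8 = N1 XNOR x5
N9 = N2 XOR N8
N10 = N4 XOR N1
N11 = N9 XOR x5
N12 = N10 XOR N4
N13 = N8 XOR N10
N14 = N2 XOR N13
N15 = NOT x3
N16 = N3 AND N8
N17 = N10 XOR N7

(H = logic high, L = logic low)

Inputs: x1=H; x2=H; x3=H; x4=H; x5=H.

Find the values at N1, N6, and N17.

N1 = x5 XOR x4 = H XOR H = L
N2 = x5 XOR x4 = H XOR H = L
N4 = N1 XOR x2 = L XOR H = H
N5 = N2 XNOR x4 = L XNOR H = L
N6 = x5 XOR x1 = H XOR H = L
N7 = N6 XNOR N5 = L XNOR L = H
N10 = N4 XOR N1 = H XOR L = H
N17 = N10 XOR N7 = H XOR H = L

N1 = L; N6 = L; N17 = L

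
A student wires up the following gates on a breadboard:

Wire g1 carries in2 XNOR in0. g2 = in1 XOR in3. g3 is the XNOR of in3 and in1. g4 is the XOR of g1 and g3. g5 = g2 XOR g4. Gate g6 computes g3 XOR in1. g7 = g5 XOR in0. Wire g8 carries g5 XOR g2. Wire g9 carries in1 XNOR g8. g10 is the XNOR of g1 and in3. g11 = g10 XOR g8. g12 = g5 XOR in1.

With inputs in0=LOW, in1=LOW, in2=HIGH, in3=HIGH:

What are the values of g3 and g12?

g1 = in2 XNOR in0 = HIGH XNOR LOW = LOW
g2 = in1 XOR in3 = LOW XOR HIGH = HIGH
g3 = in3 XNOR in1 = HIGH XNOR LOW = LOW
g4 = g1 XOR g3 = LOW XOR LOW = LOW
g5 = g2 XOR g4 = HIGH XOR LOW = HIGH
g12 = g5 XOR in1 = HIGH XOR LOW = HIGH

g3 = LOW, g12 = HIGH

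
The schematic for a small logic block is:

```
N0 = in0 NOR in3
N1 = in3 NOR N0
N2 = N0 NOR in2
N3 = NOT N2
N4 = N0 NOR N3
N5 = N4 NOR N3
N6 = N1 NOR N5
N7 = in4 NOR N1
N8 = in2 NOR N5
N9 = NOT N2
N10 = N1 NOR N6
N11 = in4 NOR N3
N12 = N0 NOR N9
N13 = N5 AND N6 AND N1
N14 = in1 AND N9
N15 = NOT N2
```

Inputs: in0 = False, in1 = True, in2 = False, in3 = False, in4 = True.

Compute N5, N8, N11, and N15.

N5 = False; N8 = True; N11 = False; N15 = True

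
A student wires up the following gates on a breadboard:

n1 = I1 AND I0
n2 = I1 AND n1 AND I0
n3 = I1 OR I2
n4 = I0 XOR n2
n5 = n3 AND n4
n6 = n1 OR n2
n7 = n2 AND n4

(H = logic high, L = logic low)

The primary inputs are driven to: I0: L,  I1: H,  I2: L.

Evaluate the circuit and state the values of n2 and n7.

n1 = I1 AND I0 = H AND L = L
n2 = I1 AND n1 AND I0 = H AND L AND L = L
n4 = I0 XOR n2 = L XOR L = L
n7 = n2 AND n4 = L AND L = L

n2 = L, n7 = L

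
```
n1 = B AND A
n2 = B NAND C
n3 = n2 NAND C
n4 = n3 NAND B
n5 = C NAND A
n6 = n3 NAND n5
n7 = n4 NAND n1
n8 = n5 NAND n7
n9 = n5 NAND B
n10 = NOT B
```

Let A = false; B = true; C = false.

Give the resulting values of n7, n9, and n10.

n1 = B AND A = true AND false = false
n2 = B NAND C = true NAND false = true
n3 = n2 NAND C = true NAND false = true
n4 = n3 NAND B = true NAND true = false
n5 = C NAND A = false NAND false = true
n7 = n4 NAND n1 = false NAND false = true
n9 = n5 NAND B = true NAND true = false
n10 = NOT B = NOT true = false

n7 = true  n9 = false  n10 = false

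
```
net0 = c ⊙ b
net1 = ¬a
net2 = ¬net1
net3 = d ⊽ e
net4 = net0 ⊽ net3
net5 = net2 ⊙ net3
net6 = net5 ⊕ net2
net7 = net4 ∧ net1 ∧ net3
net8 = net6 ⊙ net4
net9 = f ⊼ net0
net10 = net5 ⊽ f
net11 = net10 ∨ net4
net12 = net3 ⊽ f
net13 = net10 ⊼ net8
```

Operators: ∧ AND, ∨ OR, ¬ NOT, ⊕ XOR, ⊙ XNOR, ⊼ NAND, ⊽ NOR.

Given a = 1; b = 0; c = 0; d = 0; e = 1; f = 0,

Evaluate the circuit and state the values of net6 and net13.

net6 = 1  net13 = 1

net0 = c XNOR b = 0 XNOR 0 = 1
net1 = NOT a = NOT 1 = 0
net2 = NOT net1 = NOT 0 = 1
net3 = d NOR e = 0 NOR 1 = 0
net4 = net0 NOR net3 = 1 NOR 0 = 0
net5 = net2 XNOR net3 = 1 XNOR 0 = 0
net6 = net5 XOR net2 = 0 XOR 1 = 1
net8 = net6 XNOR net4 = 1 XNOR 0 = 0
net10 = net5 NOR f = 0 NOR 0 = 1
net13 = net10 NAND net8 = 1 NAND 0 = 1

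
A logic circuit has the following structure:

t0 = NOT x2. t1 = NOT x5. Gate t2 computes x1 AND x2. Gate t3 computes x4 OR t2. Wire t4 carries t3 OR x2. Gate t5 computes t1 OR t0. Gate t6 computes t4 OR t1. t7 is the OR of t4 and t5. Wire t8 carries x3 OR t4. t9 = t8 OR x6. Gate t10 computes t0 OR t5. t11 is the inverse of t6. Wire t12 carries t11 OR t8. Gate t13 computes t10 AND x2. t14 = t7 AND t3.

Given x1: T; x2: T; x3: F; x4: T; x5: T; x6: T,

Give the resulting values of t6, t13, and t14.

t0 = NOT x2 = NOT T = F
t1 = NOT x5 = NOT T = F
t2 = x1 AND x2 = T AND T = T
t3 = x4 OR t2 = T OR T = T
t4 = t3 OR x2 = T OR T = T
t5 = t1 OR t0 = F OR F = F
t6 = t4 OR t1 = T OR F = T
t7 = t4 OR t5 = T OR F = T
t10 = t0 OR t5 = F OR F = F
t13 = t10 AND x2 = F AND T = F
t14 = t7 AND t3 = T AND T = T

t6 = T  t13 = F  t14 = T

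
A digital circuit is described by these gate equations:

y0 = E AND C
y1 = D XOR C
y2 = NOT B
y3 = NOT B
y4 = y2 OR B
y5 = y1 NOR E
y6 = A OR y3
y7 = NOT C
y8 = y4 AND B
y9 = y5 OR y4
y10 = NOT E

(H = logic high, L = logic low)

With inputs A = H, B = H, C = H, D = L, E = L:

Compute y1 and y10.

y1 = H, y10 = H

y1 = D XOR C = L XOR H = H
y10 = NOT E = NOT L = H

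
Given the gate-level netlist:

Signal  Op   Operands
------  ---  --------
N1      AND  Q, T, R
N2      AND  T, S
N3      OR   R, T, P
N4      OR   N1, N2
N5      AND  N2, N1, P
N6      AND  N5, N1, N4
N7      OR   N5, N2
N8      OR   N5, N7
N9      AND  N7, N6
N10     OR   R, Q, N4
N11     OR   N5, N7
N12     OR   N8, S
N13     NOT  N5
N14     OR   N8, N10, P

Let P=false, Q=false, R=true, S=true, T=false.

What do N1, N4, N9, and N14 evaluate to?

N1 = false, N4 = false, N9 = false, N14 = true

N1 = Q AND T AND R = false AND false AND true = false
N2 = T AND S = false AND true = false
N4 = N1 OR N2 = false OR false = false
N5 = N2 AND N1 AND P = false AND false AND false = false
N6 = N5 AND N1 AND N4 = false AND false AND false = false
N7 = N5 OR N2 = false OR false = false
N8 = N5 OR N7 = false OR false = false
N9 = N7 AND N6 = false AND false = false
N10 = R OR Q OR N4 = true OR false OR false = true
N14 = N8 OR N10 OR P = false OR true OR false = true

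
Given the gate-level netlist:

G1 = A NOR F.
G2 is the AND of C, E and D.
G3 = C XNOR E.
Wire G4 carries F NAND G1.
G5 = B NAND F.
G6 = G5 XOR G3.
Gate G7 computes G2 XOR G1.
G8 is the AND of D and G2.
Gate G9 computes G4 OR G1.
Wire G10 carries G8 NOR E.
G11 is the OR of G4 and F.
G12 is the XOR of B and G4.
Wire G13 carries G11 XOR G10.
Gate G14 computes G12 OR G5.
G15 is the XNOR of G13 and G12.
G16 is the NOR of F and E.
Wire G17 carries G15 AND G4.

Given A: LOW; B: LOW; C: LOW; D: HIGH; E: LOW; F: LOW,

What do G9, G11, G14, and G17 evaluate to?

G9 = HIGH, G11 = HIGH, G14 = HIGH, G17 = LOW

G1 = A NOR F = LOW NOR LOW = HIGH
G2 = C AND E AND D = LOW AND LOW AND HIGH = LOW
G4 = F NAND G1 = LOW NAND HIGH = HIGH
G5 = B NAND F = LOW NAND LOW = HIGH
G8 = D AND G2 = HIGH AND LOW = LOW
G9 = G4 OR G1 = HIGH OR HIGH = HIGH
G10 = G8 NOR E = LOW NOR LOW = HIGH
G11 = G4 OR F = HIGH OR LOW = HIGH
G12 = B XOR G4 = LOW XOR HIGH = HIGH
G13 = G11 XOR G10 = HIGH XOR HIGH = LOW
G14 = G12 OR G5 = HIGH OR HIGH = HIGH
G15 = G13 XNOR G12 = LOW XNOR HIGH = LOW
G17 = G15 AND G4 = LOW AND HIGH = LOW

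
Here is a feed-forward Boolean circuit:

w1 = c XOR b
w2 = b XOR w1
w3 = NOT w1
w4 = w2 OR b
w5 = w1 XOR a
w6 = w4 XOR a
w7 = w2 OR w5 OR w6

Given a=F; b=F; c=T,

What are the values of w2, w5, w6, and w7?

w1 = c XOR b = T XOR F = T
w2 = b XOR w1 = F XOR T = T
w4 = w2 OR b = T OR F = T
w5 = w1 XOR a = T XOR F = T
w6 = w4 XOR a = T XOR F = T
w7 = w2 OR w5 OR w6 = T OR T OR T = T

w2 = T; w5 = T; w6 = T; w7 = T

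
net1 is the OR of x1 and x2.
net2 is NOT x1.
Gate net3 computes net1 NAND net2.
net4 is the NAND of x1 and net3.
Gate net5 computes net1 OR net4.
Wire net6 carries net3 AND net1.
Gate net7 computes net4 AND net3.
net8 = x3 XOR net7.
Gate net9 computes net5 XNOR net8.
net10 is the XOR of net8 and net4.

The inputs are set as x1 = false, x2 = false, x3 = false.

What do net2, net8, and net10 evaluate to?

net2 = true, net8 = true, net10 = false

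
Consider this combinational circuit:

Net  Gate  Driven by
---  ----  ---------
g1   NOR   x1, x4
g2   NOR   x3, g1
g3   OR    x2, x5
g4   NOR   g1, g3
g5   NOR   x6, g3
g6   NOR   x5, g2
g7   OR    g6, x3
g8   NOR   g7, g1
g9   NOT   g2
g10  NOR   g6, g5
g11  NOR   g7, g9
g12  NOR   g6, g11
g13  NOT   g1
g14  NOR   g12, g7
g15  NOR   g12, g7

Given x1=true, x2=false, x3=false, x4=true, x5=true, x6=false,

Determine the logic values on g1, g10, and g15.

g1 = false, g10 = true, g15 = true

g1 = x1 NOR x4 = true NOR true = false
g2 = x3 NOR g1 = false NOR false = true
g3 = x2 OR x5 = false OR true = true
g5 = x6 NOR g3 = false NOR true = false
g6 = x5 NOR g2 = true NOR true = false
g7 = g6 OR x3 = false OR false = false
g9 = NOT g2 = NOT true = false
g10 = g6 NOR g5 = false NOR false = true
g11 = g7 NOR g9 = false NOR false = true
g12 = g6 NOR g11 = false NOR true = false
g15 = g12 NOR g7 = false NOR false = true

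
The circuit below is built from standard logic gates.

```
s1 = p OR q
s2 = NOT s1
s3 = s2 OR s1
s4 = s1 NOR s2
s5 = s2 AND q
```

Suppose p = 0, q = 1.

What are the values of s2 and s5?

s2 = 0, s5 = 0

s1 = p OR q = 0 OR 1 = 1
s2 = NOT s1 = NOT 1 = 0
s5 = s2 AND q = 0 AND 1 = 0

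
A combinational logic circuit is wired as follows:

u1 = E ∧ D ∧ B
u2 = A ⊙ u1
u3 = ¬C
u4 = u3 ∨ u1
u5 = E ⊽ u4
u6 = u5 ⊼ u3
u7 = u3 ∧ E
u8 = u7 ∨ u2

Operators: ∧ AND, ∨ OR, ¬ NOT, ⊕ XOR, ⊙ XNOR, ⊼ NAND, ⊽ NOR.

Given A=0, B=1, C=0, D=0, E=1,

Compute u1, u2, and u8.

u1 = 0  u2 = 1  u8 = 1

u1 = E AND D AND B = 1 AND 0 AND 1 = 0
u2 = A XNOR u1 = 0 XNOR 0 = 1
u3 = NOT C = NOT 0 = 1
u7 = u3 AND E = 1 AND 1 = 1
u8 = u7 OR u2 = 1 OR 1 = 1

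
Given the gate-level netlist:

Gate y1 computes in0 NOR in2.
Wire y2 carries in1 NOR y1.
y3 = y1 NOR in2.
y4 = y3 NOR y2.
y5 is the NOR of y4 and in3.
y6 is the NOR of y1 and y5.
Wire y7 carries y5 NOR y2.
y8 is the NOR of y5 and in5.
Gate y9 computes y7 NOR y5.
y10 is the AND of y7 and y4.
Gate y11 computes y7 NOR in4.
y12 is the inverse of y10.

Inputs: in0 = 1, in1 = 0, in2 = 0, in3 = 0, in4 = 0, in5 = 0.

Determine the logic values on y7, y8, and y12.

y1 = in0 NOR in2 = 1 NOR 0 = 0
y2 = in1 NOR y1 = 0 NOR 0 = 1
y3 = y1 NOR in2 = 0 NOR 0 = 1
y4 = y3 NOR y2 = 1 NOR 1 = 0
y5 = y4 NOR in3 = 0 NOR 0 = 1
y7 = y5 NOR y2 = 1 NOR 1 = 0
y8 = y5 NOR in5 = 1 NOR 0 = 0
y10 = y7 AND y4 = 0 AND 0 = 0
y12 = NOT y10 = NOT 0 = 1

y7 = 0  y8 = 0  y12 = 1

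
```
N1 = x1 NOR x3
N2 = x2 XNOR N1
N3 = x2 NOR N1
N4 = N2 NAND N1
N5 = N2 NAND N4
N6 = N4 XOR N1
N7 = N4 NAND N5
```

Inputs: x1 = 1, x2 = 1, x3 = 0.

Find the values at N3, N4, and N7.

N1 = x1 NOR x3 = 1 NOR 0 = 0
N2 = x2 XNOR N1 = 1 XNOR 0 = 0
N3 = x2 NOR N1 = 1 NOR 0 = 0
N4 = N2 NAND N1 = 0 NAND 0 = 1
N5 = N2 NAND N4 = 0 NAND 1 = 1
N7 = N4 NAND N5 = 1 NAND 1 = 0

N3 = 0, N4 = 1, N7 = 0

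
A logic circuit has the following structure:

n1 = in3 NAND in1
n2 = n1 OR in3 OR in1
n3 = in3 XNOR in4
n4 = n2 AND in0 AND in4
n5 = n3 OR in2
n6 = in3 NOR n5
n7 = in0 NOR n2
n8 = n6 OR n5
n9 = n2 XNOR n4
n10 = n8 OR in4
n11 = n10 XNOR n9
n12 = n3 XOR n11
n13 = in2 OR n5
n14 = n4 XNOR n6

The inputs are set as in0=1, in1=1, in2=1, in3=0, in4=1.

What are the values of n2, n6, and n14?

n2 = 1; n6 = 0; n14 = 0

n1 = in3 NAND in1 = 0 NAND 1 = 1
n2 = n1 OR in3 OR in1 = 1 OR 0 OR 1 = 1
n3 = in3 XNOR in4 = 0 XNOR 1 = 0
n4 = n2 AND in0 AND in4 = 1 AND 1 AND 1 = 1
n5 = n3 OR in2 = 0 OR 1 = 1
n6 = in3 NOR n5 = 0 NOR 1 = 0
n14 = n4 XNOR n6 = 1 XNOR 0 = 0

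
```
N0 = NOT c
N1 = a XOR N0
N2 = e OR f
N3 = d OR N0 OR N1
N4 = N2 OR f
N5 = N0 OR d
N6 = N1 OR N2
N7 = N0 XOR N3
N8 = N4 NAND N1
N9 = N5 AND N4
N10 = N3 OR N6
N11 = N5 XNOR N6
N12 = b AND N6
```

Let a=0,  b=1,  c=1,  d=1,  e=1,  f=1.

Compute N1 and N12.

N0 = NOT c = NOT 1 = 0
N1 = a XOR N0 = 0 XOR 0 = 0
N2 = e OR f = 1 OR 1 = 1
N6 = N1 OR N2 = 0 OR 1 = 1
N12 = b AND N6 = 1 AND 1 = 1

N1 = 0  N12 = 1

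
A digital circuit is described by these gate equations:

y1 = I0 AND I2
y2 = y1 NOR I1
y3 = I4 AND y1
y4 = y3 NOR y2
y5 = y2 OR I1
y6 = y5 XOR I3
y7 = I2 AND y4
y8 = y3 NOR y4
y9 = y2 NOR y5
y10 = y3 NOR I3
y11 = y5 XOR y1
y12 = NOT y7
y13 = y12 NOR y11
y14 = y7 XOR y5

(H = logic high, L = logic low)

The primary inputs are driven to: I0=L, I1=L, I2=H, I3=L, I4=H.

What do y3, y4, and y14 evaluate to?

y1 = I0 AND I2 = L AND H = L
y2 = y1 NOR I1 = L NOR L = H
y3 = I4 AND y1 = H AND L = L
y4 = y3 NOR y2 = L NOR H = L
y5 = y2 OR I1 = H OR L = H
y7 = I2 AND y4 = H AND L = L
y14 = y7 XOR y5 = L XOR H = H

y3 = L, y4 = L, y14 = H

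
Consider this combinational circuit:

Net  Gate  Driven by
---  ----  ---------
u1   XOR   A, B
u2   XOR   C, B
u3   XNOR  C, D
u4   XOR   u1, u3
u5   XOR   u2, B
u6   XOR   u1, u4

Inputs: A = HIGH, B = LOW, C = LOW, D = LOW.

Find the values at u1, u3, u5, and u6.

u1 = HIGH; u3 = HIGH; u5 = LOW; u6 = HIGH

u1 = A XOR B = HIGH XOR LOW = HIGH
u2 = C XOR B = LOW XOR LOW = LOW
u3 = C XNOR D = LOW XNOR LOW = HIGH
u4 = u1 XOR u3 = HIGH XOR HIGH = LOW
u5 = u2 XOR B = LOW XOR LOW = LOW
u6 = u1 XOR u4 = HIGH XOR LOW = HIGH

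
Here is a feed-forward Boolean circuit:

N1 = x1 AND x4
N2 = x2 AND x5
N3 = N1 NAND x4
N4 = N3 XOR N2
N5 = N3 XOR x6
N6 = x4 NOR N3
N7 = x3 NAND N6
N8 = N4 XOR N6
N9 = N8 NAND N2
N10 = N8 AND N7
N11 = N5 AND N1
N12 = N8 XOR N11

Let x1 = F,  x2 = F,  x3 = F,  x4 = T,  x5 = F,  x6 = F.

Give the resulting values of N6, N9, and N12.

N6 = F; N9 = T; N12 = T

N1 = x1 AND x4 = F AND T = F
N2 = x2 AND x5 = F AND F = F
N3 = N1 NAND x4 = F NAND T = T
N4 = N3 XOR N2 = T XOR F = T
N5 = N3 XOR x6 = T XOR F = T
N6 = x4 NOR N3 = T NOR T = F
N8 = N4 XOR N6 = T XOR F = T
N9 = N8 NAND N2 = T NAND F = T
N11 = N5 AND N1 = T AND F = F
N12 = N8 XOR N11 = T XOR F = T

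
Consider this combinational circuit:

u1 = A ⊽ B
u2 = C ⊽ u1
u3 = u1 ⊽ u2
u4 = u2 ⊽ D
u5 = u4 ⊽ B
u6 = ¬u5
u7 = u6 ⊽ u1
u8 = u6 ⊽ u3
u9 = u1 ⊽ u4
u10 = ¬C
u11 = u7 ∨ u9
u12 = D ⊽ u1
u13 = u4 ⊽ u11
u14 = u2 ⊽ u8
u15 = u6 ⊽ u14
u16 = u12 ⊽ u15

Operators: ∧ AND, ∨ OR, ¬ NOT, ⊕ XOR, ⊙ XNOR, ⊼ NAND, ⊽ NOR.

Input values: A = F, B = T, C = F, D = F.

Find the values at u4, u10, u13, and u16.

u4 = F  u10 = T  u13 = F  u16 = F

u1 = A NOR B = F NOR T = F
u2 = C NOR u1 = F NOR F = T
u3 = u1 NOR u2 = F NOR T = F
u4 = u2 NOR D = T NOR F = F
u5 = u4 NOR B = F NOR T = F
u6 = NOT u5 = NOT F = T
u7 = u6 NOR u1 = T NOR F = F
u8 = u6 NOR u3 = T NOR F = F
u9 = u1 NOR u4 = F NOR F = T
u10 = NOT C = NOT F = T
u11 = u7 OR u9 = F OR T = T
u12 = D NOR u1 = F NOR F = T
u13 = u4 NOR u11 = F NOR T = F
u14 = u2 NOR u8 = T NOR F = F
u15 = u6 NOR u14 = T NOR F = F
u16 = u12 NOR u15 = T NOR F = F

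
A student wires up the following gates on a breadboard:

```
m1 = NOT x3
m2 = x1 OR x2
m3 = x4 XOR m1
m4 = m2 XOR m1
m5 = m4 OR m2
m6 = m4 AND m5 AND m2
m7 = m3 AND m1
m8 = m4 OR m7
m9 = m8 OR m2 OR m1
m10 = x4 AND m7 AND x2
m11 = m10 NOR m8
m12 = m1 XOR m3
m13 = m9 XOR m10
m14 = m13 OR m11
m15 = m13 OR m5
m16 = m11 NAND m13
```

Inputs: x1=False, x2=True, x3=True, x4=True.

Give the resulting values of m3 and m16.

m3 = True, m16 = True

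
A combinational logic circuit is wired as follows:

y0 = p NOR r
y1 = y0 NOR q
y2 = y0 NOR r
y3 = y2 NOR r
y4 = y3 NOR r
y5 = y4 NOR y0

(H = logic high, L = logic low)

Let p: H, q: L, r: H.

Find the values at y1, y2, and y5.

y1 = H; y2 = L; y5 = H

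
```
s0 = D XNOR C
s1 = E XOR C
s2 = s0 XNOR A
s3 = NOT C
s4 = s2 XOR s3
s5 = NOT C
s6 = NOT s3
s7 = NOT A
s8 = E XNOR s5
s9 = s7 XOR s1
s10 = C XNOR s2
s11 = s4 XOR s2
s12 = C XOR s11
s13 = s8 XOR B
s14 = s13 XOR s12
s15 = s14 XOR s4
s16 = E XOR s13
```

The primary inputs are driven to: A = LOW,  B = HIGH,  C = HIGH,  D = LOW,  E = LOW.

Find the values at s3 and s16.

s3 = NOT C = NOT HIGH = LOW
s5 = NOT C = NOT HIGH = LOW
s8 = E XNOR s5 = LOW XNOR LOW = HIGH
s13 = s8 XOR B = HIGH XOR HIGH = LOW
s16 = E XOR s13 = LOW XOR LOW = LOW

s3 = LOW; s16 = LOW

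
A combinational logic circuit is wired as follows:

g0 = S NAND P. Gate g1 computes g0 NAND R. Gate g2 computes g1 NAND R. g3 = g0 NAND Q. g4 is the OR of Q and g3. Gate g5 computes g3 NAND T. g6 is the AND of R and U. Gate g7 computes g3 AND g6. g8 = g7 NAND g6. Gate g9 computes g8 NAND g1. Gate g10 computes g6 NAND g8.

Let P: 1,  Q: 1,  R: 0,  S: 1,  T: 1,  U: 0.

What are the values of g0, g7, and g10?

g0 = S NAND P = 1 NAND 1 = 0
g3 = g0 NAND Q = 0 NAND 1 = 1
g6 = R AND U = 0 AND 0 = 0
g7 = g3 AND g6 = 1 AND 0 = 0
g8 = g7 NAND g6 = 0 NAND 0 = 1
g10 = g6 NAND g8 = 0 NAND 1 = 1

g0 = 0, g7 = 0, g10 = 1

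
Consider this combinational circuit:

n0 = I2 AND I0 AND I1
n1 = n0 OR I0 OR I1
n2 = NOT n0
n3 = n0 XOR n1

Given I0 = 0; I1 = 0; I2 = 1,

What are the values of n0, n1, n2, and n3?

n0 = 0; n1 = 0; n2 = 1; n3 = 0

n0 = I2 AND I0 AND I1 = 1 AND 0 AND 0 = 0
n1 = n0 OR I0 OR I1 = 0 OR 0 OR 0 = 0
n2 = NOT n0 = NOT 0 = 1
n3 = n0 XOR n1 = 0 XOR 0 = 0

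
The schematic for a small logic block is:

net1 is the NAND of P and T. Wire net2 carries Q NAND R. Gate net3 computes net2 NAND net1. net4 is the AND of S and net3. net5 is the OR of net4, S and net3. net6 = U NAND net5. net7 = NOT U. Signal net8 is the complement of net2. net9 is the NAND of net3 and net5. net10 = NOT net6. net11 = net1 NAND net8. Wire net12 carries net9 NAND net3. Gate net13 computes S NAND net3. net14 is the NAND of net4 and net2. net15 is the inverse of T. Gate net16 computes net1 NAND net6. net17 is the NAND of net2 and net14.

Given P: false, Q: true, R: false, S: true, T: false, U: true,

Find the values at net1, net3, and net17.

net1 = P NAND T = false NAND false = true
net2 = Q NAND R = true NAND false = true
net3 = net2 NAND net1 = true NAND true = false
net4 = S AND net3 = true AND false = false
net14 = net4 NAND net2 = false NAND true = true
net17 = net2 NAND net14 = true NAND true = false

net1 = true; net3 = false; net17 = false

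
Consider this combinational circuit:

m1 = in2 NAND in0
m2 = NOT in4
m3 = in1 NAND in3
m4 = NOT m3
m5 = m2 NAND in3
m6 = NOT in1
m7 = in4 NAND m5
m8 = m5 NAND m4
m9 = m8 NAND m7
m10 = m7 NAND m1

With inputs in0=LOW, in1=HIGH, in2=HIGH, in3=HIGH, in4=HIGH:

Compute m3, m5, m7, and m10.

m1 = in2 NAND in0 = HIGH NAND LOW = HIGH
m2 = NOT in4 = NOT HIGH = LOW
m3 = in1 NAND in3 = HIGH NAND HIGH = LOW
m5 = m2 NAND in3 = LOW NAND HIGH = HIGH
m7 = in4 NAND m5 = HIGH NAND HIGH = LOW
m10 = m7 NAND m1 = LOW NAND HIGH = HIGH

m3 = LOW, m5 = HIGH, m7 = LOW, m10 = HIGH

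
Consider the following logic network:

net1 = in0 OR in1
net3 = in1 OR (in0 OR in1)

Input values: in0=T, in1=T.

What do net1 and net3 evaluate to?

net1 = T, net3 = T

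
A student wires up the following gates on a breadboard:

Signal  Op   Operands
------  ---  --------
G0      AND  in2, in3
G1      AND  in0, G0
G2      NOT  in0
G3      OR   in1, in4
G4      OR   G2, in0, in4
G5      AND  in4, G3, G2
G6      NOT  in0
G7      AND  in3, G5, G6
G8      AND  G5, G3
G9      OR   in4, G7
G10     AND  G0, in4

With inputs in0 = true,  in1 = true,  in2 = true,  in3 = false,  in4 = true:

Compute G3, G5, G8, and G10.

G3 = true, G5 = false, G8 = false, G10 = false

G0 = in2 AND in3 = true AND false = false
G2 = NOT in0 = NOT true = false
G3 = in1 OR in4 = true OR true = true
G5 = in4 AND G3 AND G2 = true AND true AND false = false
G8 = G5 AND G3 = false AND true = false
G10 = G0 AND in4 = false AND true = false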